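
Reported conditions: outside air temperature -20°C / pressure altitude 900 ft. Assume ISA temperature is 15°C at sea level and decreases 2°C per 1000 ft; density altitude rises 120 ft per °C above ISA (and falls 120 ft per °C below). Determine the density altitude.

-3084 ft

ISA temperature at 900 ft = 15 − 2 × (900/1000) = 13.2°C.
ISA deviation = -20 − 13.2 = -33.2°C.
Density altitude = 900 + 120 × (-33.2) = 900 + (-3984) = -3084 ft.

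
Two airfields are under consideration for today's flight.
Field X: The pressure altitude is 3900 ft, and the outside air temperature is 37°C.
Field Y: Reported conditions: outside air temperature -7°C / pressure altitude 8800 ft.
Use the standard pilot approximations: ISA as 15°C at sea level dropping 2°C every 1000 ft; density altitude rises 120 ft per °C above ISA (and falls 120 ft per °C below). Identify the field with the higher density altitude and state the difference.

Field Y by 796 ft

Field X: ISA temp = 7.2°C, deviation +29.8°C, DA = 3900 + 120 × 29.8 = 7476 ft.
Field Y: ISA temp = -2.6°C, deviation -4.4°C, DA = 8800 + 120 × (-4.4) = 8272 ft.
Field Y is higher by 8272 − 7476 = 796 ft.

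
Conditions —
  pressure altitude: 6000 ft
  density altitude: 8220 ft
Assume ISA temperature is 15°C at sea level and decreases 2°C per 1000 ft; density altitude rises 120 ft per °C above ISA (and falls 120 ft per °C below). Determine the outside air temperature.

Density altitude − pressure altitude = 8220 − 6000 = +2220 ft.
At 120 ft/°C that is an ISA deviation of 2220/120 = +18.5°C.
ISA temperature at 6000 ft = 15 − 2 × (6000/1000) = 3°C.
OAT = ISA + deviation = 3 + (+18.5) = 21.5°C.

21.5°C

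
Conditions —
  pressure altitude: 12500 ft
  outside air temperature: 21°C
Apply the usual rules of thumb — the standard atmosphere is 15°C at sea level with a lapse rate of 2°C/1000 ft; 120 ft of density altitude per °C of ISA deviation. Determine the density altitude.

ISA temperature at 12500 ft = 15 − 2 × (12500/1000) = -10°C.
ISA deviation = 21 − (-10) = +31°C.
Density altitude = 12500 + 120 × (31) = 12500 + (+3720) = 16220 ft.

16220 ft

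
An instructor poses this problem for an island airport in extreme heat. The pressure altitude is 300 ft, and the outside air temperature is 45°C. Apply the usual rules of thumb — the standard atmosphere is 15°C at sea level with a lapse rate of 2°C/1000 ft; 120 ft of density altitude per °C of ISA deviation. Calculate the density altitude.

3972 ft

ISA temperature at 300 ft = 15 − 2 × (300/1000) = 14.4°C.
ISA deviation = 45 − 14.4 = +30.6°C.
Density altitude = 300 + 120 × (30.6) = 300 + (+3672) = 3972 ft.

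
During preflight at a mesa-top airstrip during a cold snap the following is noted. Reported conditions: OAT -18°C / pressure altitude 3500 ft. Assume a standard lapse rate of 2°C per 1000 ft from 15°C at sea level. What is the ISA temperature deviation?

ISA temperature at 3500 ft = 15 − 2 × (3500/1000) = 8°C.
Deviation = OAT − ISA = -18 − 8 = -26°C.

ISA-26°C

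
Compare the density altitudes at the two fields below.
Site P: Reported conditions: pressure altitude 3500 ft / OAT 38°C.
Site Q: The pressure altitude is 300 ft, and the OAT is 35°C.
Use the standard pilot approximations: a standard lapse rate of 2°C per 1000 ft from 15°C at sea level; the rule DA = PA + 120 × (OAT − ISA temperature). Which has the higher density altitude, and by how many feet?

Site P: ISA temp = 8°C, deviation +30°C, DA = 3500 + 120 × 30 = 7100 ft.
Site Q: ISA temp = 14.4°C, deviation +20.6°C, DA = 300 + 120 × 20.6 = 2772 ft.
Site P is higher by 7100 − 2772 = 4328 ft.

Site P by 4328 ft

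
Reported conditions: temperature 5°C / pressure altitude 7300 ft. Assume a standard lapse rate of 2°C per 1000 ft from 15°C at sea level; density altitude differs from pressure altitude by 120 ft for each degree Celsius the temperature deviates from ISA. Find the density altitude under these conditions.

ISA temperature at 7300 ft = 15 − 2 × (7300/1000) = 0.4°C.
ISA deviation = 5 − 0.4 = +4.6°C.
Density altitude = 7300 + 120 × (4.6) = 7300 + (+552) = 7852 ft.

7852 ft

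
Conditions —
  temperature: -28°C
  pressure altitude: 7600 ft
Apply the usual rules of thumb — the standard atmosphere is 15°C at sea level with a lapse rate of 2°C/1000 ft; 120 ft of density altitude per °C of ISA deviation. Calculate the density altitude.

ISA temperature at 7600 ft = 15 − 2 × (7600/1000) = -0.2°C.
ISA deviation = -28 − (-0.2) = -27.8°C.
Density altitude = 7600 + 120 × (-27.8) = 7600 + (-3336) = 4264 ft.

4264 ft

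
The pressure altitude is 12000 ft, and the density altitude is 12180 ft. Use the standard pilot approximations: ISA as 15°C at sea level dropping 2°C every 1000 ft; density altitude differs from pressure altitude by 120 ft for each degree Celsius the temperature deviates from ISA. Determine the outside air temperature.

-7.5°C

Density altitude − pressure altitude = 12180 − 12000 = +180 ft.
At 120 ft/°C that is an ISA deviation of 180/120 = +1.5°C.
ISA temperature at 12000 ft = 15 − 2 × (12000/1000) = -9°C.
OAT = ISA + deviation = -9 + (+1.5) = -7.5°C.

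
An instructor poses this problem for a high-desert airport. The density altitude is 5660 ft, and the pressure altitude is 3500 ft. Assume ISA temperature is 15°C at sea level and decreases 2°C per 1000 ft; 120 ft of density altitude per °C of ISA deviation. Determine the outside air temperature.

26°C

Density altitude − pressure altitude = 5660 − 3500 = +2160 ft.
At 120 ft/°C that is an ISA deviation of 2160/120 = +18°C.
ISA temperature at 3500 ft = 15 − 2 × (3500/1000) = 8°C.
OAT = ISA + deviation = 8 + (+18) = 26°C.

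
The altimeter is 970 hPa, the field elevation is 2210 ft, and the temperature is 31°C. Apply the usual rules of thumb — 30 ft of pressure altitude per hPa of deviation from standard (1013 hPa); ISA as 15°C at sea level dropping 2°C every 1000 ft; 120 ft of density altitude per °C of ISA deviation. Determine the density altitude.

Pressure altitude = 2210 + (1013 − 970) × 30 = 2210 + (+1290) = 3500 ft.
ISA temperature at 3500 ft = 15 − 2 × (3500/1000) = 8°C.
ISA deviation = 31 − 8 = +23°C.
Density altitude = 3500 + 120 × (23) = 6260 ft.

6260 ft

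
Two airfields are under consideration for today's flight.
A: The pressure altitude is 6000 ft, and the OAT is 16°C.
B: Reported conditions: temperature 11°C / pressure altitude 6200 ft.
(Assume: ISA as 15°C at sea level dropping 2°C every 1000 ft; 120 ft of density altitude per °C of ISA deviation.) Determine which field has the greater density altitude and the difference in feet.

A by 352 ft

A: ISA temp = 3°C, deviation +13°C, DA = 6000 + 120 × 13 = 7560 ft.
B: ISA temp = 2.6°C, deviation +8.4°C, DA = 6200 + 120 × 8.4 = 7208 ft.
A is higher by 7560 − 7208 = 352 ft.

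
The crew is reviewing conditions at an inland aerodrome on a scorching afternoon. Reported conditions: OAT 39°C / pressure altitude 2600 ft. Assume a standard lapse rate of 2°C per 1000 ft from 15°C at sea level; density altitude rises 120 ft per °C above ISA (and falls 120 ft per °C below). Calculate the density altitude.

6104 ft

ISA temperature at 2600 ft = 15 − 2 × (2600/1000) = 9.8°C.
ISA deviation = 39 − 9.8 = +29.2°C.
Density altitude = 2600 + 120 × (29.2) = 2600 + (+3504) = 6104 ft.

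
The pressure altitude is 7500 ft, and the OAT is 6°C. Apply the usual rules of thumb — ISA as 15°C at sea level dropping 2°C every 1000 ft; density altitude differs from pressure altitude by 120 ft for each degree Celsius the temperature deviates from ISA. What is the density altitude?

ISA temperature at 7500 ft = 15 − 2 × (7500/1000) = 0°C.
ISA deviation = 6 − 0 = +6°C.
Density altitude = 7500 + 120 × (6) = 7500 + (+720) = 8220 ft.

8220 ft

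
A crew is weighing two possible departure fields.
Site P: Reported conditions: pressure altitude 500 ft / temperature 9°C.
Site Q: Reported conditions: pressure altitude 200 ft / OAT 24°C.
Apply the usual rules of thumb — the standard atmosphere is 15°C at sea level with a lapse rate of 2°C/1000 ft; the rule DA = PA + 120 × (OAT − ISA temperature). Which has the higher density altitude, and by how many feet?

Site P: ISA temp = 14°C, deviation -5°C, DA = 500 + 120 × (-5) = -100 ft.
Site Q: ISA temp = 14.6°C, deviation +9.4°C, DA = 200 + 120 × 9.4 = 1328 ft.
Site Q is higher by 1328 − (-100) = 1428 ft.

Site Q by 1428 ft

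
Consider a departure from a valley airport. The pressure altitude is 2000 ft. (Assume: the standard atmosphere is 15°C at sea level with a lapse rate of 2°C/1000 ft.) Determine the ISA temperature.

ISA temperature = 15 − 2 × (2000/1000) = 15 − 4 = 11°C.

11°C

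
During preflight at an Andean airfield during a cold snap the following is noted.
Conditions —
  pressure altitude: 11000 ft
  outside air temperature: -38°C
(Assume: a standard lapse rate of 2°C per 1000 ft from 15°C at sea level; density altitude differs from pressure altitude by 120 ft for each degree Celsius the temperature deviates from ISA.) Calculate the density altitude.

ISA temperature at 11000 ft = 15 − 2 × (11000/1000) = -7°C.
ISA deviation = -38 − (-7) = -31°C.
Density altitude = 11000 + 120 × (-31) = 11000 + (-3720) = 7280 ft.

7280 ft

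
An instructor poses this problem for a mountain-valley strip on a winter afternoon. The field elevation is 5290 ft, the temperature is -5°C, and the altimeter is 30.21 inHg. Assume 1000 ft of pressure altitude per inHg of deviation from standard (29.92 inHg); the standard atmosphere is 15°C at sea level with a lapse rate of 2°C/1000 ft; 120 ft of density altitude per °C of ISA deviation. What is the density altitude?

3800 ft

Pressure altitude = 5290 + (29.92 − 30.21) × 1000 = 5290 + (-290) = 5000 ft.
ISA temperature at 5000 ft = 15 − 2 × (5000/1000) = 5°C.
ISA deviation = -5 − 5 = -10°C.
Density altitude = 5000 + 120 × (-10) = 3800 ft.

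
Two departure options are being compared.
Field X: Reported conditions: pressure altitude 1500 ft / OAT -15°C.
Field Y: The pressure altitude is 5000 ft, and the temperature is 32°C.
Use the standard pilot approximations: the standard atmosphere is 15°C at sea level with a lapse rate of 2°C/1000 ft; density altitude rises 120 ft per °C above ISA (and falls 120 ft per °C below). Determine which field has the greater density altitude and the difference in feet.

Field X: ISA temp = 12°C, deviation -27°C, DA = 1500 + 120 × (-27) = -1740 ft.
Field Y: ISA temp = 5°C, deviation +27°C, DA = 5000 + 120 × 27 = 8240 ft.
Field Y is higher by 8240 − (-1740) = 9980 ft.

Field Y by 9980 ft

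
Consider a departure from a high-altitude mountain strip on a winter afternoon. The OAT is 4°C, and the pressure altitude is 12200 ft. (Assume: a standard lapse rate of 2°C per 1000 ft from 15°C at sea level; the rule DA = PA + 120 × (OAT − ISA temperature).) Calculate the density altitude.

ISA temperature at 12200 ft = 15 − 2 × (12200/1000) = -9.4°C.
ISA deviation = 4 − (-9.4) = +13.4°C.
Density altitude = 12200 + 120 × (13.4) = 12200 + (+1608) = 13808 ft.

13808 ft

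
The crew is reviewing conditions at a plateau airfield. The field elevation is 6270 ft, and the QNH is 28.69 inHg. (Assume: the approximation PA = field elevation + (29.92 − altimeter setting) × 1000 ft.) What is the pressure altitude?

Pressure correction = (29.92 − 28.69) × 1000 = +1230 ft.
Pressure altitude = 6270 + (+1230) = 7500 ft.

7500 ft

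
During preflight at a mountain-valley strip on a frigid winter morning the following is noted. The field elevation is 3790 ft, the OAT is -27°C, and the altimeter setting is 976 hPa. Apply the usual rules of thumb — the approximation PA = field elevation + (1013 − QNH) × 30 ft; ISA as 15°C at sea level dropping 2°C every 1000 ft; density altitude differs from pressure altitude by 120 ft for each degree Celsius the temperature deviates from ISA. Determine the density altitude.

Pressure altitude = 3790 + (1013 − 976) × 30 = 3790 + (+1110) = 4900 ft.
ISA temperature at 4900 ft = 15 − 2 × (4900/1000) = 5.2°C.
ISA deviation = -27 − 5.2 = -32.2°C.
Density altitude = 4900 + 120 × (-32.2) = 1036 ft.

1036 ft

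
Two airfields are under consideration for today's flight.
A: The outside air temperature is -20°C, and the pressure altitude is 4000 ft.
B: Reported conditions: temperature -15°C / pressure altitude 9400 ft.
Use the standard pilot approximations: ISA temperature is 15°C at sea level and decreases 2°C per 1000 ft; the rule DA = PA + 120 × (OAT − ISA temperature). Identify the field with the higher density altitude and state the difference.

A: ISA temp = 7°C, deviation -27°C, DA = 4000 + 120 × (-27) = 760 ft.
B: ISA temp = -3.8°C, deviation -11.2°C, DA = 9400 + 120 × (-11.2) = 8056 ft.
B is higher by 8056 − 760 = 7296 ft.

B by 7296 ft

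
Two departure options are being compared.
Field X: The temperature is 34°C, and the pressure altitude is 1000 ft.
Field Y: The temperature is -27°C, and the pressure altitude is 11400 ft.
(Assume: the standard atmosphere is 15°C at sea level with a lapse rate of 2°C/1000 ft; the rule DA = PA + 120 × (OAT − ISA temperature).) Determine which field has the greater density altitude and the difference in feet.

Field X: ISA temp = 13°C, deviation +21°C, DA = 1000 + 120 × 21 = 3520 ft.
Field Y: ISA temp = -7.8°C, deviation -19.2°C, DA = 11400 + 120 × (-19.2) = 9096 ft.
Field Y is higher by 9096 − 3520 = 5576 ft.

Field Y by 5576 ft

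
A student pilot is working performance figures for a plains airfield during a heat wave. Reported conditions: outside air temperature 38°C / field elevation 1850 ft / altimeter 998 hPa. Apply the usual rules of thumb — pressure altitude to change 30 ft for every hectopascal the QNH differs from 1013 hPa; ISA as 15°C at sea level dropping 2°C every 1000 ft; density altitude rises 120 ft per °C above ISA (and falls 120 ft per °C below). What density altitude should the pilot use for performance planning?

5612 ft

Pressure altitude = 1850 + (1013 − 998) × 30 = 1850 + (+450) = 2300 ft.
ISA temperature at 2300 ft = 15 − 2 × (2300/1000) = 10.4°C.
ISA deviation = 38 − 10.4 = +27.6°C.
Density altitude = 2300 + 120 × (27.6) = 5612 ft.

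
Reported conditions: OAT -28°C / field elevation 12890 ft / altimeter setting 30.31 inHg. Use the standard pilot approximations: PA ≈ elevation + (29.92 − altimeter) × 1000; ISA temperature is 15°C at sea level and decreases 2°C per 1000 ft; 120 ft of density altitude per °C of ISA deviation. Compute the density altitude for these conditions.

10340 ft

Pressure altitude = 12890 + (29.92 − 30.31) × 1000 = 12890 + (-390) = 12500 ft.
ISA temperature at 12500 ft = 15 − 2 × (12500/1000) = -10°C.
ISA deviation = -28 − (-10) = -18°C.
Density altitude = 12500 + 120 × (-18) = 10340 ft.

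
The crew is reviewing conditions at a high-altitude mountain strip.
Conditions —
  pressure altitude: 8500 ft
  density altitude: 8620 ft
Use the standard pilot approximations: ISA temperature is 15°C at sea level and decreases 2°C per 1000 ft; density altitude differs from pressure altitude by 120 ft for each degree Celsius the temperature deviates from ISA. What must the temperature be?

-1°C

Density altitude − pressure altitude = 8620 − 8500 = +120 ft.
At 120 ft/°C that is an ISA deviation of 120/120 = +1°C.
ISA temperature at 8500 ft = 15 − 2 × (8500/1000) = -2°C.
OAT = ISA + deviation = -2 + (+1) = -1°C.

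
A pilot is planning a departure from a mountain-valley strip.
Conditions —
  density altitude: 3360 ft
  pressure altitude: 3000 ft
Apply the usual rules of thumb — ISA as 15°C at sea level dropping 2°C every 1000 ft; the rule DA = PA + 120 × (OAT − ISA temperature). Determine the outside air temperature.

12°C

Density altitude − pressure altitude = 3360 − 3000 = +360 ft.
At 120 ft/°C that is an ISA deviation of 360/120 = +3°C.
ISA temperature at 3000 ft = 15 − 2 × (3000/1000) = 9°C.
OAT = ISA + deviation = 9 + (+3) = 12°C.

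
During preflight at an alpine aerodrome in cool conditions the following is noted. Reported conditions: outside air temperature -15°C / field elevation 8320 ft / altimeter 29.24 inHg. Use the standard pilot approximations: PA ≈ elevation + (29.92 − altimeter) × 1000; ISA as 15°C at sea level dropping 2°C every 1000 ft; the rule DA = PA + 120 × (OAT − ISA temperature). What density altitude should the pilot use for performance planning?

7560 ft

Pressure altitude = 8320 + (29.92 − 29.24) × 1000 = 8320 + (+680) = 9000 ft.
ISA temperature at 9000 ft = 15 − 2 × (9000/1000) = -3°C.
ISA deviation = -15 − (-3) = -12°C.
Density altitude = 9000 + 120 × (-12) = 7560 ft.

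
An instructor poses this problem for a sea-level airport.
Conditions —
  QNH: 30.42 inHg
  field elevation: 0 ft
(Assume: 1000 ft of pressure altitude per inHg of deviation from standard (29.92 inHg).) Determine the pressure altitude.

Pressure correction = (29.92 − 30.42) × 1000 = -500 ft.
Pressure altitude = 0 + (-500) = -500 ft.

-500 ft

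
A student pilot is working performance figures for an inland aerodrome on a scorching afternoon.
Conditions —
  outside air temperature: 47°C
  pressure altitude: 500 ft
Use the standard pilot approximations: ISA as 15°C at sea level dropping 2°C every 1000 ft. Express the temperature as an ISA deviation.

ISA+33°C

ISA temperature at 500 ft = 15 − 2 × (500/1000) = 14°C.
Deviation = OAT − ISA = 47 − 14 = +33°C.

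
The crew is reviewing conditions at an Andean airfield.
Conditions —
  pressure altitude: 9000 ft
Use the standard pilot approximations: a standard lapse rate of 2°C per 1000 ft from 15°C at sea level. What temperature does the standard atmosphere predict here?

-3°C

ISA temperature = 15 − 2 × (9000/1000) = 15 − 18 = -3°C.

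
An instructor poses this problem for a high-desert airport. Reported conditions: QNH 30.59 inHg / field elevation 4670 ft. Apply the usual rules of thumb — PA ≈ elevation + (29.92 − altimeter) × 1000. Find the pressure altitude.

4000 ft

Pressure correction = (29.92 − 30.59) × 1000 = -670 ft.
Pressure altitude = 4670 + (-670) = 4000 ft.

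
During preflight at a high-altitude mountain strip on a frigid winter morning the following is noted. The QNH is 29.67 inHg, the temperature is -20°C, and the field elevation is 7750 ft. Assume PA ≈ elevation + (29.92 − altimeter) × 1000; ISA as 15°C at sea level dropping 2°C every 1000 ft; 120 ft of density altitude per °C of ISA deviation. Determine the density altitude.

5720 ft

Pressure altitude = 7750 + (29.92 − 29.67) × 1000 = 7750 + (+250) = 8000 ft.
ISA temperature at 8000 ft = 15 − 2 × (8000/1000) = -1°C.
ISA deviation = -20 − (-1) = -19°C.
Density altitude = 8000 + 120 × (-19) = 5720 ft.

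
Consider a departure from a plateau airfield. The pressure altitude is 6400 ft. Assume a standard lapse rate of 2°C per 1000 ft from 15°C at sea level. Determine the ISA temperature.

ISA temperature = 15 − 2 × (6400/1000) = 15 − 12.8 = 2.2°C.

2.2°C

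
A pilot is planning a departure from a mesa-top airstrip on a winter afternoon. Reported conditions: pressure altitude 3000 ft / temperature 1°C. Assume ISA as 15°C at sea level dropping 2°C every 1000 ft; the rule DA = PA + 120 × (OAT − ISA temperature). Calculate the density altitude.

ISA temperature at 3000 ft = 15 − 2 × (3000/1000) = 9°C.
ISA deviation = 1 − 9 = -8°C.
Density altitude = 3000 + 120 × (-8) = 3000 + (-960) = 2040 ft.

2040 ft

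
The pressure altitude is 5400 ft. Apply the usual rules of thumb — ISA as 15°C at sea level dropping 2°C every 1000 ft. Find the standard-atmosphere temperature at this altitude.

ISA temperature = 15 − 2 × (5400/1000) = 15 − 10.8 = 4.2°C.

4.2°C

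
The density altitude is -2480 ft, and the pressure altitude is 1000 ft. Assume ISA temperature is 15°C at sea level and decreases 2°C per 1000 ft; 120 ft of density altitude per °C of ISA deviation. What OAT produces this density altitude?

-16°C

Density altitude − pressure altitude = -2480 − 1000 = -3480 ft.
At 120 ft/°C that is an ISA deviation of -3480/120 = -29°C.
ISA temperature at 1000 ft = 15 − 2 × (1000/1000) = 13°C.
OAT = ISA + deviation = 13 + (-29) = -16°C.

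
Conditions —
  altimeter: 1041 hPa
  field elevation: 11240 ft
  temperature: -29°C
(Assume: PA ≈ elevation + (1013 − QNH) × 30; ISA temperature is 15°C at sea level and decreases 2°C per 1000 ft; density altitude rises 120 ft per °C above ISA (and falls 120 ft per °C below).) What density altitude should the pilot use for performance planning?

Pressure altitude = 11240 + (1013 − 1041) × 30 = 11240 + (-840) = 10400 ft.
ISA temperature at 10400 ft = 15 − 2 × (10400/1000) = -5.8°C.
ISA deviation = -29 − (-5.8) = -23.2°C.
Density altitude = 10400 + 120 × (-23.2) = 7616 ft.

7616 ft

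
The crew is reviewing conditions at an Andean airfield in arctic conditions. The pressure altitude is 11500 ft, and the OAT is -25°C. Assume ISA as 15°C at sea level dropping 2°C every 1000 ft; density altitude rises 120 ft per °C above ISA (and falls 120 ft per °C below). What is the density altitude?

ISA temperature at 11500 ft = 15 − 2 × (11500/1000) = -8°C.
ISA deviation = -25 − (-8) = -17°C.
Density altitude = 11500 + 120 × (-17) = 11500 + (-2040) = 9460 ft.

9460 ft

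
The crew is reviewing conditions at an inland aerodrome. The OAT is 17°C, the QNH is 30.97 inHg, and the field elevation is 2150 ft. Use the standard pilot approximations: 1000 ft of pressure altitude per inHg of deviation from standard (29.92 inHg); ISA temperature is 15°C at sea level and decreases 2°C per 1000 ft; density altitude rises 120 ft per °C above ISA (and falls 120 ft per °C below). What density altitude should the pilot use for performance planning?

Pressure altitude = 2150 + (29.92 − 30.97) × 1000 = 2150 + (-1050) = 1100 ft.
ISA temperature at 1100 ft = 15 − 2 × (1100/1000) = 12.8°C.
ISA deviation = 17 − 12.8 = +4.2°C.
Density altitude = 1100 + 120 × (4.2) = 1604 ft.

1604 ft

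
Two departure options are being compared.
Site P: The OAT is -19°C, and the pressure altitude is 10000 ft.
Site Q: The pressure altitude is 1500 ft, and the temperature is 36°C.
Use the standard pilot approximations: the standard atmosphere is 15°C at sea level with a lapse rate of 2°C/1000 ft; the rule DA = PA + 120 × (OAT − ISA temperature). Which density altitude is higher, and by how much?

Site P by 3940 ft

Site P: ISA temp = -5°C, deviation -14°C, DA = 10000 + 120 × (-14) = 8320 ft.
Site Q: ISA temp = 12°C, deviation +24°C, DA = 1500 + 120 × 24 = 4380 ft.
Site P is higher by 8320 − 4380 = 3940 ft.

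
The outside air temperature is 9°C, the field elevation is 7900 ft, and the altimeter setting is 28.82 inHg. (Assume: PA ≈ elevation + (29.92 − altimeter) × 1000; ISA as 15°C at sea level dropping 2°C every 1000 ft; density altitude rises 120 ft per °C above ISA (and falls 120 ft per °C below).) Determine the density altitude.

Pressure altitude = 7900 + (29.92 − 28.82) × 1000 = 7900 + (+1100) = 9000 ft.
ISA temperature at 9000 ft = 15 − 2 × (9000/1000) = -3°C.
ISA deviation = 9 − (-3) = +12°C.
Density altitude = 9000 + 120 × (12) = 10440 ft.

10440 ft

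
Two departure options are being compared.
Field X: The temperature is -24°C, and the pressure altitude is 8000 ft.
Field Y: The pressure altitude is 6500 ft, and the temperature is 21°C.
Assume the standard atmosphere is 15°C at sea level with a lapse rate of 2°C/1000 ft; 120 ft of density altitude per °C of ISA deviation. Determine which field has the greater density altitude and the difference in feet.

Field Y by 3540 ft

Field X: ISA temp = -1°C, deviation -23°C, DA = 8000 + 120 × (-23) = 5240 ft.
Field Y: ISA temp = 2°C, deviation +19°C, DA = 6500 + 120 × 19 = 8780 ft.
Field Y is higher by 8780 − 5240 = 3540 ft.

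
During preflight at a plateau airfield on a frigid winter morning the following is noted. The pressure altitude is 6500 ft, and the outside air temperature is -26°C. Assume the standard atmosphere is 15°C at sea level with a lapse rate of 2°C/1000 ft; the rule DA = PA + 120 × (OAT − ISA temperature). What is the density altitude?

3140 ft

ISA temperature at 6500 ft = 15 − 2 × (6500/1000) = 2°C.
ISA deviation = -26 − 2 = -28°C.
Density altitude = 6500 + 120 × (-28) = 6500 + (-3360) = 3140 ft.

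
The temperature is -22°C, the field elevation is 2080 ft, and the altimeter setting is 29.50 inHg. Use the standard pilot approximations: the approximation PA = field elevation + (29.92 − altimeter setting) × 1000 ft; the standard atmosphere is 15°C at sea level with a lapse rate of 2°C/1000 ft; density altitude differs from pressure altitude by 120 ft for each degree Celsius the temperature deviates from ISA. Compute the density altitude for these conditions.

Pressure altitude = 2080 + (29.92 − 29.50) × 1000 = 2080 + (+420) = 2500 ft.
ISA temperature at 2500 ft = 15 − 2 × (2500/1000) = 10°C.
ISA deviation = -22 − 10 = -32°C.
Density altitude = 2500 + 120 × (-32) = -1340 ft.

-1340 ft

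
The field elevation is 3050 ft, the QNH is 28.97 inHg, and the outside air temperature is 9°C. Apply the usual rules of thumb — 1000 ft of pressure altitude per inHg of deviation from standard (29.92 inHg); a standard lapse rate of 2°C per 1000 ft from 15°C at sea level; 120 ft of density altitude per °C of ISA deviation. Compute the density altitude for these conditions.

4240 ft

Pressure altitude = 3050 + (29.92 − 28.97) × 1000 = 3050 + (+950) = 4000 ft.
ISA temperature at 4000 ft = 15 − 2 × (4000/1000) = 7°C.
ISA deviation = 9 − 7 = +2°C.
Density altitude = 4000 + 120 × (2) = 4240 ft.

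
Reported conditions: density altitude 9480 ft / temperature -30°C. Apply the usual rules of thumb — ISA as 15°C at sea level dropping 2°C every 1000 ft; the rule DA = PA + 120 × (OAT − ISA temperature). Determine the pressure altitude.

12000 ft

DA = PA + 120 × (OAT − (15 − 2·PA/1000)) = PA + 120·OAT − 1800 + 0.24·PA = 1.24·PA + 120·OAT − 1800.
So 1.24·PA = 9480 − 120 × (-30) + 1800 = 14880.
PA = 14880 / 1.24 = 12000 ft.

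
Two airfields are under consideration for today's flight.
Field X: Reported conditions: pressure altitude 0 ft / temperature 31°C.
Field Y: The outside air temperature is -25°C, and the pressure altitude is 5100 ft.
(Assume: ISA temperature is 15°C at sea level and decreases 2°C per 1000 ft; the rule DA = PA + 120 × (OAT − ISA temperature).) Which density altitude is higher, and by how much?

Field X by 396 ft

Field X: ISA temp = 15°C, deviation +16°C, DA = 0 + 120 × 16 = 1920 ft.
Field Y: ISA temp = 4.8°C, deviation -29.8°C, DA = 5100 + 120 × (-29.8) = 1524 ft.
Field X is higher by 1920 − 1524 = 396 ft.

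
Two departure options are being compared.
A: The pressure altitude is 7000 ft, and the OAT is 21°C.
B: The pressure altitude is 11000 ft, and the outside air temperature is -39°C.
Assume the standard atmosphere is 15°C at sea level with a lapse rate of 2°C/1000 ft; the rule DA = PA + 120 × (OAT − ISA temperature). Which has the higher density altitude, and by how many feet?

A: ISA temp = 1°C, deviation +20°C, DA = 7000 + 120 × 20 = 9400 ft.
B: ISA temp = -7°C, deviation -32°C, DA = 11000 + 120 × (-32) = 7160 ft.
A is higher by 9400 − 7160 = 2240 ft.

A by 2240 ft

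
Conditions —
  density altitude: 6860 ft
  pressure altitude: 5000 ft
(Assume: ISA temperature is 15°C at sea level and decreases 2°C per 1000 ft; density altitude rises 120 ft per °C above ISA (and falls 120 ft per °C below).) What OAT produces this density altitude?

20.5°C

Density altitude − pressure altitude = 6860 − 5000 = +1860 ft.
At 120 ft/°C that is an ISA deviation of 1860/120 = +15.5°C.
ISA temperature at 5000 ft = 15 − 2 × (5000/1000) = 5°C.
OAT = ISA + deviation = 5 + (+15.5) = 20.5°C.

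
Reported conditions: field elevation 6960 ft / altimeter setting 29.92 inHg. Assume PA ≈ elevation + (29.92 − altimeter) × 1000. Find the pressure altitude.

Pressure correction = (29.92 − 29.92) × 1000 = 0 ft.
Pressure altitude = 6960 + (0) = 6960 ft.

6960 ft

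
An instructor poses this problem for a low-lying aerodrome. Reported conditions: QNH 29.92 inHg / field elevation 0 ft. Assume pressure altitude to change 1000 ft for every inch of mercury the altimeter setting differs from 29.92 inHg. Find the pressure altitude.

Pressure correction = (29.92 − 29.92) × 1000 = 0 ft.
Pressure altitude = 0 + (0) = 0 ft.

0 ft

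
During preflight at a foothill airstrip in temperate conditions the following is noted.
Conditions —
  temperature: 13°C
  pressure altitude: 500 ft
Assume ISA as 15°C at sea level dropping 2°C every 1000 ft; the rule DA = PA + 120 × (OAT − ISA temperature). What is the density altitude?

ISA temperature at 500 ft = 15 − 2 × (500/1000) = 14°C.
ISA deviation = 13 − 14 = -1°C.
Density altitude = 500 + 120 × (-1) = 500 + (-120) = 380 ft.

380 ft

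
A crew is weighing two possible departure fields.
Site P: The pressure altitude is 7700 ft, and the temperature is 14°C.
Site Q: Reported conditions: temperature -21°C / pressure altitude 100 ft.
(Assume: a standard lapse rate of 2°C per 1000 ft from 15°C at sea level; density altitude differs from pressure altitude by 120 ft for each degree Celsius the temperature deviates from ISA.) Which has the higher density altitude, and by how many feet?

Site P: ISA temp = -0.4°C, deviation +14.4°C, DA = 7700 + 120 × 14.4 = 9428 ft.
Site Q: ISA temp = 14.8°C, deviation -35.8°C, DA = 100 + 120 × (-35.8) = -4196 ft.
Site P is higher by 9428 − (-4196) = 13624 ft.

Site P by 13624 ft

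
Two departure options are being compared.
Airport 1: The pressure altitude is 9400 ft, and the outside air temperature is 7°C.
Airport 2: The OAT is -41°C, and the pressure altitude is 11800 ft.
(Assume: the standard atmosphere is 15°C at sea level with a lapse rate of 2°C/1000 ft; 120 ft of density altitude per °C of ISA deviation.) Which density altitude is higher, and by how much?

Airport 1 by 2784 ft

Airport 1: ISA temp = -3.8°C, deviation +10.8°C, DA = 9400 + 120 × 10.8 = 10696 ft.
Airport 2: ISA temp = -8.6°C, deviation -32.4°C, DA = 11800 + 120 × (-32.4) = 7912 ft.
Airport 1 is higher by 10696 − 7912 = 2784 ft.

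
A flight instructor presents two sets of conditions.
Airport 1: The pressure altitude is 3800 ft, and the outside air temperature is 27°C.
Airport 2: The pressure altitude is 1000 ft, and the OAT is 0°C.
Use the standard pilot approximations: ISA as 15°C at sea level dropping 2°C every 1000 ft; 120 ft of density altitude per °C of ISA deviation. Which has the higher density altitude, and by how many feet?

Airport 1: ISA temp = 7.4°C, deviation +19.6°C, DA = 3800 + 120 × 19.6 = 6152 ft.
Airport 2: ISA temp = 13°C, deviation -13°C, DA = 1000 + 120 × (-13) = -560 ft.
Airport 1 is higher by 6152 − (-560) = 6712 ft.

Airport 1 by 6712 ft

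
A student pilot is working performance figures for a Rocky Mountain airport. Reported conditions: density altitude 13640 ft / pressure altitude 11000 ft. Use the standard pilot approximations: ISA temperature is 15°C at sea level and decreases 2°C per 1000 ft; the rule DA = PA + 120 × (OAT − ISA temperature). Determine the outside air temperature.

15°C

Density altitude − pressure altitude = 13640 − 11000 = +2640 ft.
At 120 ft/°C that is an ISA deviation of 2640/120 = +22°C.
ISA temperature at 11000 ft = 15 − 2 × (11000/1000) = -7°C.
OAT = ISA + deviation = -7 + (+22) = 15°C.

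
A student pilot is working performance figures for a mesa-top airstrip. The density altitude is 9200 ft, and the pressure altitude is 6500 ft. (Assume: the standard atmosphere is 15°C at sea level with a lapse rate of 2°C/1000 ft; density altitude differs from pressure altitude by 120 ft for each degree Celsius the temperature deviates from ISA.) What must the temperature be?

24.5°C

Density altitude − pressure altitude = 9200 − 6500 = +2700 ft.
At 120 ft/°C that is an ISA deviation of 2700/120 = +22.5°C.
ISA temperature at 6500 ft = 15 − 2 × (6500/1000) = 2°C.
OAT = ISA + deviation = 2 + (+22.5) = 24.5°C.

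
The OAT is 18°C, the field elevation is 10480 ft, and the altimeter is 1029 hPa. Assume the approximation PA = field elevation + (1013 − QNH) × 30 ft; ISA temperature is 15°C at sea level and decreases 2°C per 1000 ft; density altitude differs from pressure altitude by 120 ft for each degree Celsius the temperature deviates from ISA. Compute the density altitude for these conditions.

Pressure altitude = 10480 + (1013 − 1029) × 30 = 10480 + (-480) = 10000 ft.
ISA temperature at 10000 ft = 15 − 2 × (10000/1000) = -5°C.
ISA deviation = 18 − (-5) = +23°C.
Density altitude = 10000 + 120 × (23) = 12760 ft.

12760 ft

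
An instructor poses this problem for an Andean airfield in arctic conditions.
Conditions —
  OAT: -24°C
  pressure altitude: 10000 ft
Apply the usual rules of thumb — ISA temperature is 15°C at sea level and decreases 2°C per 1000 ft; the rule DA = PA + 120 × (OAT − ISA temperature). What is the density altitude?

7720 ft

ISA temperature at 10000 ft = 15 − 2 × (10000/1000) = -5°C.
ISA deviation = -24 − (-5) = -19°C.
Density altitude = 10000 + 120 × (-19) = 10000 + (-2280) = 7720 ft.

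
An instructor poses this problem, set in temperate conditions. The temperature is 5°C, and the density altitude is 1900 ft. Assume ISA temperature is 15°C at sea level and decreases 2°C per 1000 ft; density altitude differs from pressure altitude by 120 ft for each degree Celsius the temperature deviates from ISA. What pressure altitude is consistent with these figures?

DA = PA + 120 × (OAT − (15 − 2·PA/1000)) = PA + 120·OAT − 1800 + 0.24·PA = 1.24·PA + 120·OAT − 1800.
So 1.24·PA = 1900 − 120 × 5 + 1800 = 3100.
PA = 3100 / 1.24 = 2500 ft.

2500 ft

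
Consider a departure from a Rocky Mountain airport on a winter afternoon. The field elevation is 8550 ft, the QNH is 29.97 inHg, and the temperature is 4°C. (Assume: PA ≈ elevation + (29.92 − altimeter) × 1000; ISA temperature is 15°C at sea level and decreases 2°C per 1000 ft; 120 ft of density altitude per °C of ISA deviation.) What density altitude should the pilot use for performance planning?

9220 ft

Pressure altitude = 8550 + (29.92 − 29.97) × 1000 = 8550 + (-50) = 8500 ft.
ISA temperature at 8500 ft = 15 − 2 × (8500/1000) = -2°C.
ISA deviation = 4 − (-2) = +6°C.
Density altitude = 8500 + 120 × (6) = 9220 ft.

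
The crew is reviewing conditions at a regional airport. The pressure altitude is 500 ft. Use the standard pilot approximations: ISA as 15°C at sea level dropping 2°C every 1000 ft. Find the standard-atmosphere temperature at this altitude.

14°C

ISA temperature = 15 − 2 × (500/1000) = 15 − 1 = 14°C.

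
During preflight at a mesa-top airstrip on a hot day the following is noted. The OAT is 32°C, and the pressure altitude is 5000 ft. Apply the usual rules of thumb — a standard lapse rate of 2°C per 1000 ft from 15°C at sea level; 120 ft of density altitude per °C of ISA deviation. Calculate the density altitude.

ISA temperature at 5000 ft = 15 − 2 × (5000/1000) = 5°C.
ISA deviation = 32 − 5 = +27°C.
Density altitude = 5000 + 120 × (27) = 5000 + (+3240) = 8240 ft.

8240 ft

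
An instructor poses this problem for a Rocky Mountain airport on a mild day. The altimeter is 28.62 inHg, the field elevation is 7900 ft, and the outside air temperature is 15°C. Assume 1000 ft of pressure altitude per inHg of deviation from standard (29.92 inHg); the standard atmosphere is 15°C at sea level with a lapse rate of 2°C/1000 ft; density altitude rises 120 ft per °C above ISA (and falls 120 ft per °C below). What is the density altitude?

Pressure altitude = 7900 + (29.92 − 28.62) × 1000 = 7900 + (+1300) = 9200 ft.
ISA temperature at 9200 ft = 15 − 2 × (9200/1000) = -3.4°C.
ISA deviation = 15 − (-3.4) = +18.4°C.
Density altitude = 9200 + 120 × (18.4) = 11408 ft.

11408 ft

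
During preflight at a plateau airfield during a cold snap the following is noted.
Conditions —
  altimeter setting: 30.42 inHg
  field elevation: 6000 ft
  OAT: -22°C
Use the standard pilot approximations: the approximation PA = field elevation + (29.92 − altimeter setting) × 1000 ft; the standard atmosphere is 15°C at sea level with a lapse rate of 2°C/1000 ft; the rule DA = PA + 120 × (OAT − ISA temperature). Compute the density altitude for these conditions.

2380 ft

Pressure altitude = 6000 + (29.92 − 30.42) × 1000 = 6000 + (-500) = 5500 ft.
ISA temperature at 5500 ft = 15 − 2 × (5500/1000) = 4°C.
ISA deviation = -22 − 4 = -26°C.
Density altitude = 5500 + 120 × (-26) = 2380 ft.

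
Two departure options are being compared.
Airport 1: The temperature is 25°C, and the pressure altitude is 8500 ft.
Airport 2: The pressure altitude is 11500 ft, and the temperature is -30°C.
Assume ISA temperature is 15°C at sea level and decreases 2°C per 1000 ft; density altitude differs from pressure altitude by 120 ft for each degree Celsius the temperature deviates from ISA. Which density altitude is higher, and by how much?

Airport 1 by 2880 ft

Airport 1: ISA temp = -2°C, deviation +27°C, DA = 8500 + 120 × 27 = 11740 ft.
Airport 2: ISA temp = -8°C, deviation -22°C, DA = 11500 + 120 × (-22) = 8860 ft.
Airport 1 is higher by 11740 − 8860 = 2880 ft.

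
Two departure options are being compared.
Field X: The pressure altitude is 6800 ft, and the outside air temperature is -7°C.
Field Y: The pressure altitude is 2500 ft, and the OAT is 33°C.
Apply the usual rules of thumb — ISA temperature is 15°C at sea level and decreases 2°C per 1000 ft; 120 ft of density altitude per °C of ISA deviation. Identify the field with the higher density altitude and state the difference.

Field X: ISA temp = 1.4°C, deviation -8.4°C, DA = 6800 + 120 × (-8.4) = 5792 ft.
Field Y: ISA temp = 10°C, deviation +23°C, DA = 2500 + 120 × 23 = 5260 ft.
Field X is higher by 5792 − 5260 = 532 ft.

Field X by 532 ft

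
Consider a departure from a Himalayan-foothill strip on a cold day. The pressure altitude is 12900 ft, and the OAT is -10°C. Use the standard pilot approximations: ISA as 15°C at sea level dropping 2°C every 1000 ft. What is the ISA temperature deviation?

ISA+0.8°C

ISA temperature at 12900 ft = 15 − 2 × (12900/1000) = -10.8°C.
Deviation = OAT − ISA = -10 − (-10.8) = +0.8°C.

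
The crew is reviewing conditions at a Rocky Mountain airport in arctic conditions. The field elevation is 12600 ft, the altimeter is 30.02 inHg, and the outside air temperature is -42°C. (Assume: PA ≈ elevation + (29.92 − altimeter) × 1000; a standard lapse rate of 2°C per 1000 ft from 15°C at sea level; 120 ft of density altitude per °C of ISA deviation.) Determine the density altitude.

Pressure altitude = 12600 + (29.92 − 30.02) × 1000 = 12600 + (-100) = 12500 ft.
ISA temperature at 12500 ft = 15 − 2 × (12500/1000) = -10°C.
ISA deviation = -42 − (-10) = -32°C.
Density altitude = 12500 + 120 × (-32) = 8660 ft.

8660 ft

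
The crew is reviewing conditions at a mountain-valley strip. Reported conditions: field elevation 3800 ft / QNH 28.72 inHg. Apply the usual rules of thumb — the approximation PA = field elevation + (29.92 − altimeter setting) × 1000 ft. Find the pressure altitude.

5000 ft

Pressure correction = (29.92 − 28.72) × 1000 = +1200 ft.
Pressure altitude = 3800 + (+1200) = 5000 ft.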